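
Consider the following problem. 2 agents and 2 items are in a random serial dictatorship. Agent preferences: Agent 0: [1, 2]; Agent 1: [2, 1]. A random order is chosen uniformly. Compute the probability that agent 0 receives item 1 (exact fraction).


Step 1: Agent 0 wants item 1
Step 2: There are 2 possible orderings of agents
Step 3: In 2 orderings, agent 0 gets item 1
Step 4: Probability = 2/2 = 1

1


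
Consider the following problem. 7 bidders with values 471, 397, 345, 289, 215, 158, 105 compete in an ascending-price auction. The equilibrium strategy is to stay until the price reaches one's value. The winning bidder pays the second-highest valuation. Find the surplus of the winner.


Step 1: Identify the highest value: 471
Step 2: Identify the second-highest value: 397
Step 3: The final price = second-highest value = 397
Step 4: Surplus = 471 - 397 = 74

74


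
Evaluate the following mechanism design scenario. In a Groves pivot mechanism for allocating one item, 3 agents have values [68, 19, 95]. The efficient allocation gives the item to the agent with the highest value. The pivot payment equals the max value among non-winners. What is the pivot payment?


Step 1: The efficient winner is agent 2 with value 95
Step 2: Other agents' values: [68, 19]
Step 3: Pivot payment = max(others) = 68
Step 4: The winner pays 68

68


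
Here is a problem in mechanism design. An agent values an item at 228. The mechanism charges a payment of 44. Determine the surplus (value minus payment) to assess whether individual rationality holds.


Step 1: Surplus = value - payment = 228 - 44 = 184
Step 2: IR is satisfied (surplus >= 0)

184


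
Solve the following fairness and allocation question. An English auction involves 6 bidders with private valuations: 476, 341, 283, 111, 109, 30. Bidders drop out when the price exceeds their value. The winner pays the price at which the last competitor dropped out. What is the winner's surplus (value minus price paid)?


Step 1: Identify the highest value: 476
Step 2: Identify the second-highest value: 341
Step 3: The final price = second-highest value = 341
Step 4: Surplus = 476 - 341 = 135

135


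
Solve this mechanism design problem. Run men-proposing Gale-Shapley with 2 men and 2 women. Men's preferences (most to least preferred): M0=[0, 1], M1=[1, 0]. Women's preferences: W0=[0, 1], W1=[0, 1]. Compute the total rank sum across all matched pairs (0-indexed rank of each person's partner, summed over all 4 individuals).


Step 1: Run Gale-Shapley (men propose, women hold best offer):
  M0 proposes to W0; she accepts
  M1 proposes to W1; she accepts
Step 2: Final matching: W0-M0, W1-M1
Step 3: 0-indexed ranks (man's rank of his match, then woman's): 0 + 0 + 0 + 1
Step 4: Total rank sum = 1

1


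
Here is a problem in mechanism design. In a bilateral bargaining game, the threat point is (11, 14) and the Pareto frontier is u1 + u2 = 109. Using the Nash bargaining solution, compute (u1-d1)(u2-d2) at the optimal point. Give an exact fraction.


Step 1: The Nash solution splits surplus symmetrically above the disagreement point
Step 2: u1 = (total + d1 - d2)/2 = (109 + 11 - 14)/2 = 53
Step 3: u2 = (total - d1 + d2)/2 = (109 - 11 + 14)/2 = 56
Step 4: Nash product = (53 - 11) * (56 - 14)
Step 5: = 42 * 42 = 1764

1764


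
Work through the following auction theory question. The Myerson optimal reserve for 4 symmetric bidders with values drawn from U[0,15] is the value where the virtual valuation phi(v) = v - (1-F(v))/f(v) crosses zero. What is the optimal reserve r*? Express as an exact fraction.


Step 1: For U[0,15], F(v) = v/15 and f(v) = 1/15
Step 2: phi(v) = v - (1 - v/15)/(1/15) = v - (15 - v) = 2v - 15
Step 3: Set phi(r*) = 0: 2r* - 15 = 0
Step 4: r* = 15/2 (the number of bidders n = 4 does not enter)

15/2


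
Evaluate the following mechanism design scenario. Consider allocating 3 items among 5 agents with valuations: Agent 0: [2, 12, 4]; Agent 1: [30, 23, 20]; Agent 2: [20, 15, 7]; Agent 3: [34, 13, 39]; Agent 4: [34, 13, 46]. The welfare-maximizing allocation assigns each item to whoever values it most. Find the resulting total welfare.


Step 1: For each item, find the maximum value among all agents.
Step 2: Item 0 -> Agent 3 (value 34)
Step 3: Item 1 -> Agent 1 (value 23)
Step 4: Item 2 -> Agent 4 (value 46)
Step 5: Total welfare = 34 + 23 + 46 = 103

103


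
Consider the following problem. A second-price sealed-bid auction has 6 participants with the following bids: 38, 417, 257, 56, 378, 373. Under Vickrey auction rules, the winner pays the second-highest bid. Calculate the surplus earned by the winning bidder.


Step 1: Sort bids in descending order: 417, 378, 373, 257, 56, 38
Step 2: The winning bid is the highest: 417
Step 3: The payment equals the second-highest bid: 378
Step 4: Surplus = winner's bid - payment = 417 - 378 = 39

39


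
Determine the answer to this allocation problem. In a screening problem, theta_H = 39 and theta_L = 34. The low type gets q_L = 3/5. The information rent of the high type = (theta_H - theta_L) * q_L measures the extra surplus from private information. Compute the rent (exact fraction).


Step 1: theta_H - theta_L = 39 - 34 = 5
Step 2: Information rent = (theta_H - theta_L) * q_L
Step 3: = 5 * 3/5
Step 4: = 3

3


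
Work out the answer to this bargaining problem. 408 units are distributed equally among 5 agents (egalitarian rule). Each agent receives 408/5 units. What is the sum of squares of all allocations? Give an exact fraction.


Step 1: Each agent's share = 408/5
Step 2: Square of each share = (408/5)^2 = 166464/25
Step 3: Sum of squares = 5 * 166464/25 = 166464/5

166464/5


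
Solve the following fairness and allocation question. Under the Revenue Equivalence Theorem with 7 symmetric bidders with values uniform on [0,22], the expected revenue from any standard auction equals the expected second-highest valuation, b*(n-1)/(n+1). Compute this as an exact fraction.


Step 1: By Revenue Equivalence, expected revenue = b*(n-1)/(n+1)
Step 2: Substituting n = 7, b = 22
Step 3: Revenue = 22*(7-1)/(7+1) = 22*6/8
Step 4: Revenue = 132/8 = 33/2

33/2


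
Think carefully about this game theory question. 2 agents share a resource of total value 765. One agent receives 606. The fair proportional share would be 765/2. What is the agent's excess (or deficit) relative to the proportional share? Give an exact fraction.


Step 1: Proportional share = 765/2
Step 2: Agent's actual allocation = 606
Step 3: Excess = 606 - 765/2 = 447/2

447/2


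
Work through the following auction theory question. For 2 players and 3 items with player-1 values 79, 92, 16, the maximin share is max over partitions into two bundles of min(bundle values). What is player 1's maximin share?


Step 1: Item values = 79, 92, 16
Step 2: Enumerate all 2-bundle partitions and take the smaller bundle:
  Partition 1: {79} vs {92,16} -> bundles 79, 108; min = 79
  Partition 2: {92} vs {79,16} -> bundles 92, 95; min = 92
  Partition 3: {16} vs {79,92} -> bundles 16, 171; min = 16
Step 3: MMS = max(79, 92, 16) = 92

92


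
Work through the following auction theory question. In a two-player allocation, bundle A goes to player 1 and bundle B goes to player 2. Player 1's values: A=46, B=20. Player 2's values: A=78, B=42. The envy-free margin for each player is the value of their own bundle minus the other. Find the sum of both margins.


Step 1: Player 1's margin = v1(A) - v1(B) = 46 - 20 = 26
Step 2: Player 2's margin = v2(B) - v2(A) = 42 - 78 = -36
Step 3: Total margin = 26 + -36 = -10

-10


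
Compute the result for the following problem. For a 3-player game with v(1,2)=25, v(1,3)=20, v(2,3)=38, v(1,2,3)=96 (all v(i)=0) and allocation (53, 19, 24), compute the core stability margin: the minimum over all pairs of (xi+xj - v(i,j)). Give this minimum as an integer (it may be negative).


Step 1: Slack for coalition (1,2): x1+x2 - v12 = 72 - 25 = 47
Step 2: Slack for coalition (1,3): x1+x3 - v13 = 77 - 20 = 57
Step 3: Slack for coalition (2,3): x2+x3 - v23 = 43 - 38 = 5
Step 4: Minimum slack = min(47, 57, 5) = 5, attained by (2,3); no pair can gain by deviating, so the allocation is in the core

5


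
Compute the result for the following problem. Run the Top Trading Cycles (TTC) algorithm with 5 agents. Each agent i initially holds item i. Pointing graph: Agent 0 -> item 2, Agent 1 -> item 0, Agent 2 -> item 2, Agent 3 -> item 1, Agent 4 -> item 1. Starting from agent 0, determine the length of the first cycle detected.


Step 1: Trace the pointer graph from agent 0: 0 -> 2 -> 2
Step 2: A cycle is detected when we revisit agent 2
Step 3: The cycle is: 2 -> 2
Step 4: Cycle length = 1

1


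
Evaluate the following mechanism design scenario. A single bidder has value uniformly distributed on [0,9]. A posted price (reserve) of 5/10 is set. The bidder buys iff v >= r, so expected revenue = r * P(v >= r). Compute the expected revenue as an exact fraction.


Step 1: Posted price r = 1/2, value support [0,9]
Step 2: P(v >= r) = (9 - 1/2)/9 = 17/18
Step 3: Expected revenue = r * P(v >= r) = 1/2 * 17/18
Step 4: Revenue = 17/36

17/36


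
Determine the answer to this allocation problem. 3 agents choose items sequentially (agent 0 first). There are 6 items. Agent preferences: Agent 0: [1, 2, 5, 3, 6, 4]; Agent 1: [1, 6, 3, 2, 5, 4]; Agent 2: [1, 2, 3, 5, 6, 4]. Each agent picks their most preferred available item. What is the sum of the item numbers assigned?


Step 1: Agent 0 picks item 1
Step 2: Agent 1 picks item 6
Step 3: Agent 2 picks item 2
Step 4: Sum = 1 + 6 + 2 = 9

9


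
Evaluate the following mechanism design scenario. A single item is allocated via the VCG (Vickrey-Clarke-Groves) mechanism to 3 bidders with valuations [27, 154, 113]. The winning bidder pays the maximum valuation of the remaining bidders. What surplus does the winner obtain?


Step 1: The winner is the agent with the highest value: agent 1 with value 154
Step 2: Values of other agents: [27, 113]
Step 3: VCG payment = max of others' values = 113
Step 4: Surplus = 154 - 113 = 41

41


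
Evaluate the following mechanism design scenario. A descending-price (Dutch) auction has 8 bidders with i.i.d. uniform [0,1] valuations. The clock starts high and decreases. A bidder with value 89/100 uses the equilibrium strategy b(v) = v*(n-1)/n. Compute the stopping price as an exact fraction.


Step 1: Dutch auctions are strategically equivalent to first-price auctions
Step 2: The equilibrium bid is b(v) = v*(n-1)/n
Step 3: b = 89/100 * 7/8
Step 4: b = 623/800

623/800


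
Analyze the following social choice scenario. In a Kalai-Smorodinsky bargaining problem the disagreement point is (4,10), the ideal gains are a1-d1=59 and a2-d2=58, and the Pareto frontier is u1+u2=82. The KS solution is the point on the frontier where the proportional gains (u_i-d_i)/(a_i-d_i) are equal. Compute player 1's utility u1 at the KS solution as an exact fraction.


Step 1: At the KS point, (u1-d1)/r1 = (u2-d2)/r2 = t and u1+u2 = 82
Step 2: u1 = d1 + r1*t and u2 = d2 + r2*t, so (d1 + r1*t) + (d2 + r2*t) = 82
Step 3: t = (82 - 4 - 10)/(59 + 58) = 68/117
Step 4: u1 = d1 + r1*t = 4 + 59 * 68/117 = 4480/117
Step 5: (Check: u2 = d2 + r2*t = 5114/117; u1+u2 = 4480/117 + 5114/117 = 82, on the frontier.)

4480/117


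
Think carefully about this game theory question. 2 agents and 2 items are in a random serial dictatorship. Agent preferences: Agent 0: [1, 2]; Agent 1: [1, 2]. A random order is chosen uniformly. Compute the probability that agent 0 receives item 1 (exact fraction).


Step 1: Agent 0 wants item 1
Step 2: There are 2 possible orderings of agents
Step 3: In 1 orderings, agent 0 gets item 1
Step 4: Probability = 1/2

1/2


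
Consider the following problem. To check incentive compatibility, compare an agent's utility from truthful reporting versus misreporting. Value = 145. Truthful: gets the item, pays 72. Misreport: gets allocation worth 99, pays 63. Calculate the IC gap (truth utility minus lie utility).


Step 1: U(truth) = value - payment = 145 - 72 = 73
Step 2: U(lie) = allocation - payment = 99 - 63 = 36
Step 3: IC gap = 73 - 36 = 37

37


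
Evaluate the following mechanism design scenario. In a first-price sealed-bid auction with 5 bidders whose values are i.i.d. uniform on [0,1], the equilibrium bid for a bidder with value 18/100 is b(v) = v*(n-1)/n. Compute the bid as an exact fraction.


Step 1: The symmetric BNE bidding function is b(v) = v * (n-1) / n
Step 2: Substitute v = 9/50 and n = 5
Step 3: b = 9/50 * 4/5
Step 4: b = 18/125

18/125


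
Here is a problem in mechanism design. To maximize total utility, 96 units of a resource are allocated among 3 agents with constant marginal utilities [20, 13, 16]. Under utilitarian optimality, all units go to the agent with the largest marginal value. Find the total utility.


Step 1: The marginal utilities are [20, 13, 16]
Step 2: The highest marginal utility is 20
Step 3: All 96 units go to that agent
Step 4: Total utility = 20 * 96 = 1920

1920


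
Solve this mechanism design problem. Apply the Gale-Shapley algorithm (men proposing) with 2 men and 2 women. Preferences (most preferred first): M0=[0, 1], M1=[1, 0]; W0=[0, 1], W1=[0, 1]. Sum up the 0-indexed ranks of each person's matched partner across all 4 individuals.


Step 1: Run Gale-Shapley (men propose, women hold best offer):
  M0 proposes to W0; she accepts
  M1 proposes to W1; she accepts
Step 2: Final matching: W0-M0, W1-M1
Step 3: 0-indexed ranks (man's rank of his match, then woman's): 0 + 0 + 0 + 1
Step 4: Total rank sum = 1

1


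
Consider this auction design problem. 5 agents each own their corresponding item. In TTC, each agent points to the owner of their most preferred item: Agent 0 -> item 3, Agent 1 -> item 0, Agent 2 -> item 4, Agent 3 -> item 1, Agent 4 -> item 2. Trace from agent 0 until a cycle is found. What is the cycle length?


Step 1: Trace the pointer graph from agent 0: 0 -> 3 -> 1 -> 0
Step 2: A cycle is detected when we revisit agent 0
Step 3: The cycle is: 0 -> 3 -> 1 -> 0
Step 4: Cycle length = 3

3


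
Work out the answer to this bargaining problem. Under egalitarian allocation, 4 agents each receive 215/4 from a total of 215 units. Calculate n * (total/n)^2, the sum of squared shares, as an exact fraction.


Step 1: Each agent's share = 215/4
Step 2: Square of each share = (215/4)^2 = 46225/16
Step 3: Sum of squares = 4 * 46225/16 = 46225/4

46225/4


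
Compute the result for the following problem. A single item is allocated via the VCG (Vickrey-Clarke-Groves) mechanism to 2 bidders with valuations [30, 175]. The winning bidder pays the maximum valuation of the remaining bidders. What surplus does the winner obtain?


Step 1: The winner is the agent with the highest value: agent 1 with value 175
Step 2: Values of other agents: [30]
Step 3: VCG payment = max of others' values = 30
Step 4: Surplus = 175 - 30 = 145

145


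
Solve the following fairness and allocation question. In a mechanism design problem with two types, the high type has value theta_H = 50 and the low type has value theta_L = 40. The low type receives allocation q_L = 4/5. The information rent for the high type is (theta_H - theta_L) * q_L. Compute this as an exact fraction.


Step 1: theta_H - theta_L = 50 - 40 = 10
Step 2: Information rent = (theta_H - theta_L) * q_L
Step 3: = 10 * 4/5
Step 4: = 8

8


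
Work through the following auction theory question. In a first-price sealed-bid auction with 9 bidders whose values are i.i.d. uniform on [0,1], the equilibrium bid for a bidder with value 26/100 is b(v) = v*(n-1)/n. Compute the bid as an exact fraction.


Step 1: The symmetric BNE bidding function is b(v) = v * (n-1) / n
Step 2: Substitute v = 13/50 and n = 9
Step 3: b = 13/50 * 8/9
Step 4: b = 52/225

52/225


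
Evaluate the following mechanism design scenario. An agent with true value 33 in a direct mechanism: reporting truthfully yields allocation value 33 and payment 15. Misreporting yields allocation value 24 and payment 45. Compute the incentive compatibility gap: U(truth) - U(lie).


Step 1: U(truth) = value - payment = 33 - 15 = 18
Step 2: U(lie) = allocation - payment = 24 - 45 = -21
Step 3: IC gap = 18 - (-21) = 39

39


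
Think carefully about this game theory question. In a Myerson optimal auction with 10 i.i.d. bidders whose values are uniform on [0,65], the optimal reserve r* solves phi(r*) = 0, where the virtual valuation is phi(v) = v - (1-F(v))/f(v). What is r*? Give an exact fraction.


Step 1: For U[0,65], F(v) = v/65 and f(v) = 1/65
Step 2: phi(v) = v - (1 - v/65)/(1/65) = v - (65 - v) = 2v - 65
Step 3: Set phi(r*) = 0: 2r* - 65 = 0
Step 4: r* = 65/2 (the number of bidders n = 10 does not enter)

65/2


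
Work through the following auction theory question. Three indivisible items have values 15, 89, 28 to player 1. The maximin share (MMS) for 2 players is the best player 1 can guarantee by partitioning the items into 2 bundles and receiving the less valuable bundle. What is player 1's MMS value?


Step 1: Item values = 15, 89, 28
Step 2: Enumerate all 2-bundle partitions and take the smaller bundle:
  Partition 1: {15} vs {89,28} -> bundles 15, 117; min = 15
  Partition 2: {89} vs {15,28} -> bundles 89, 43; min = 43
  Partition 3: {28} vs {15,89} -> bundles 28, 104; min = 28
Step 3: MMS = max(15, 43, 28) = 43

43


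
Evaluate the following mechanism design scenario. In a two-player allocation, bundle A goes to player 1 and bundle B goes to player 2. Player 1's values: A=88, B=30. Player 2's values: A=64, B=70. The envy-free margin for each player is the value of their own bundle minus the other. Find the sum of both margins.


Step 1: Player 1's margin = v1(A) - v1(B) = 88 - 30 = 58
Step 2: Player 2's margin = v2(B) - v2(A) = 70 - 64 = 6
Step 3: Total margin = 58 + 6 = 64

64


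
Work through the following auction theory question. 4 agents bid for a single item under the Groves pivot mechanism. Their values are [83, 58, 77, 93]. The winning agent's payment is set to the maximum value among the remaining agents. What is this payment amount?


Step 1: The efficient winner is agent 3 with value 93
Step 2: Other agents' values: [83, 58, 77]
Step 3: Pivot payment = max(others) = 83
Step 4: The winner pays 83

83


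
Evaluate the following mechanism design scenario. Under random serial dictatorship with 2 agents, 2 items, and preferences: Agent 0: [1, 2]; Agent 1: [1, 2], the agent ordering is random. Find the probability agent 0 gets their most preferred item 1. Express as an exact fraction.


Step 1: Agent 0 wants item 1
Step 2: There are 2 possible orderings of agents
Step 3: In 1 orderings, agent 0 gets item 1
Step 4: Probability = 1/2

1/2


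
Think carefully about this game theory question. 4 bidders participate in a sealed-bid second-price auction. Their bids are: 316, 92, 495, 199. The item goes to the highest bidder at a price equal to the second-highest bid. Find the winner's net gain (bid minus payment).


Step 1: Sort bids in descending order: 495, 316, 199, 92
Step 2: The winning bid is the highest: 495
Step 3: The payment equals the second-highest bid: 316
Step 4: Surplus = winner's bid - payment = 495 - 316 = 179

179


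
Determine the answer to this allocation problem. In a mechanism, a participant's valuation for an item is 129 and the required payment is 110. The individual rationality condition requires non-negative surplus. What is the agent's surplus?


Step 1: Surplus = value - payment = 129 - 110 = 19
Step 2: IR is satisfied (surplus >= 0)

19


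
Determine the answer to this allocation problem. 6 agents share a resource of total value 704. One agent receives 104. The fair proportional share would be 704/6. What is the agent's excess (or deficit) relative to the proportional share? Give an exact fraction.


Step 1: Proportional share = 704/6 = 352/3
Step 2: Agent's actual allocation = 104
Step 3: Excess = 104 - 352/3 = -40/3

-40/3


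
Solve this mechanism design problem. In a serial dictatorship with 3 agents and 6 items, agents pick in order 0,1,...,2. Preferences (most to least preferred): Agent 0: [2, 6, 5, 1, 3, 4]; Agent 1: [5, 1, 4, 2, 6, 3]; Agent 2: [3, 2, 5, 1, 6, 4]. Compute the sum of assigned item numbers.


Step 1: Agent 0 picks item 2
Step 2: Agent 1 picks item 5
Step 3: Agent 2 picks item 3
Step 4: Sum = 2 + 5 + 3 = 10

10


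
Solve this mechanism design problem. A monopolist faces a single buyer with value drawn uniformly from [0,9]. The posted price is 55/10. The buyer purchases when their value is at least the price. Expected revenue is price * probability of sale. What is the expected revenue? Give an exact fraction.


Step 1: Posted price r = 11/2, value support [0,9]
Step 2: P(v >= r) = (9 - 11/2)/9 = 7/18
Step 3: Expected revenue = r * P(v >= r) = 11/2 * 7/18
Step 4: Revenue = 77/36

77/36


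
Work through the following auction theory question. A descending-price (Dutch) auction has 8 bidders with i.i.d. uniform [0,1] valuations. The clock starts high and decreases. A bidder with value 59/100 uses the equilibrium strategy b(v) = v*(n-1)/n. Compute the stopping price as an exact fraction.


Step 1: Dutch auctions are strategically equivalent to first-price auctions
Step 2: The equilibrium bid is b(v) = v*(n-1)/n
Step 3: b = 59/100 * 7/8
Step 4: b = 413/800

413/800


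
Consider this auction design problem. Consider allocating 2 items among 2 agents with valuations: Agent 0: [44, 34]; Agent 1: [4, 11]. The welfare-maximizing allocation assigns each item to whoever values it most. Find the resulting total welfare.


Step 1: For each item, find the maximum value among all agents.
Step 2: Item 0 -> Agent 0 (value 44)
Step 3: Item 1 -> Agent 0 (value 34)
Step 4: Total welfare = 44 + 34 = 78

78


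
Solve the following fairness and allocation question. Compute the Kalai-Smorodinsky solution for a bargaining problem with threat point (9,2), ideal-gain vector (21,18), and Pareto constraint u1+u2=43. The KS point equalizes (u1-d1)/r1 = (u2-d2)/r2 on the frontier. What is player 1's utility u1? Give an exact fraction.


Step 1: At the KS point, (u1-d1)/r1 = (u2-d2)/r2 = t and u1+u2 = 43
Step 2: u1 = d1 + r1*t and u2 = d2 + r2*t, so (d1 + r1*t) + (d2 + r2*t) = 43
Step 3: t = (43 - 9 - 2)/(21 + 18) = 32/39
Step 4: u1 = d1 + r1*t = 9 + 21 * 32/39 = 341/13
Step 5: (Check: u2 = d2 + r2*t = 218/13; u1+u2 = 341/13 + 218/13 = 43, on the frontier.)

341/13


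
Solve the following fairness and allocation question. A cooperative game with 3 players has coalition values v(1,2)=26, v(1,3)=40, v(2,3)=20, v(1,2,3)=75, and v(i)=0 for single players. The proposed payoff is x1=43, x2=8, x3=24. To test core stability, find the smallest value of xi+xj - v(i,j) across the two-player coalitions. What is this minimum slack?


Step 1: Slack for coalition (1,2): x1+x2 - v12 = 51 - 26 = 25
Step 2: Slack for coalition (1,3): x1+x3 - v13 = 67 - 40 = 27
Step 3: Slack for coalition (2,3): x2+x3 - v23 = 32 - 20 = 12
Step 4: Minimum slack = min(25, 27, 12) = 12, attained by (2,3); no pair can gain by deviating, so the allocation is in the core

12


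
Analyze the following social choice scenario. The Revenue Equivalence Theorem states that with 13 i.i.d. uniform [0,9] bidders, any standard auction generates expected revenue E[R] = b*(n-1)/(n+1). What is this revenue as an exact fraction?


Step 1: By Revenue Equivalence, expected revenue = b*(n-1)/(n+1)
Step 2: Substituting n = 13, b = 9
Step 3: Revenue = 9*(13-1)/(13+1) = 9*12/14
Step 4: Revenue = 108/14 = 54/7

54/7


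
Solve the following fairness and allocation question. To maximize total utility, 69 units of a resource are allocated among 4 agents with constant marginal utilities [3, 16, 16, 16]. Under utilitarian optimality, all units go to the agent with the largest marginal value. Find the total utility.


Step 1: The marginal utilities are [3, 16, 16, 16]
Step 2: The highest marginal utility is 16
Step 3: All 69 units go to that agent
Step 4: Total utility = 16 * 69 = 1104

1104


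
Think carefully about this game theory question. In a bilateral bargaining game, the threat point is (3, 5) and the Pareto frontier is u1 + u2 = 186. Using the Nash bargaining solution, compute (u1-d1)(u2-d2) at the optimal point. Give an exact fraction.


Step 1: The Nash solution splits surplus symmetrically above the disagreement point
Step 2: u1 = (total + d1 - d2)/2 = (186 + 3 - 5)/2 = 92
Step 3: u2 = (total - d1 + d2)/2 = (186 - 3 + 5)/2 = 94
Step 4: Nash product = (92 - 3) * (94 - 5)
Step 5: = 89 * 89 = 7921

7921


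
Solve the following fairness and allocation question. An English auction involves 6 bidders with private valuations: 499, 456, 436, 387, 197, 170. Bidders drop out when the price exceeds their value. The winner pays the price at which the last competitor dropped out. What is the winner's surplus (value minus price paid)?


Step 1: Identify the highest value: 499
Step 2: Identify the second-highest value: 456
Step 3: The final price = second-highest value = 456
Step 4: Surplus = 499 - 456 = 43

43


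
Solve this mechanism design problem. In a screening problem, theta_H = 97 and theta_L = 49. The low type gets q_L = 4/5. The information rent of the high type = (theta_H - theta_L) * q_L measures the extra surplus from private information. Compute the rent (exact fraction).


Step 1: theta_H - theta_L = 97 - 49 = 48
Step 2: Information rent = (theta_H - theta_L) * q_L
Step 3: = 48 * 4/5
Step 4: = 192/5

192/5


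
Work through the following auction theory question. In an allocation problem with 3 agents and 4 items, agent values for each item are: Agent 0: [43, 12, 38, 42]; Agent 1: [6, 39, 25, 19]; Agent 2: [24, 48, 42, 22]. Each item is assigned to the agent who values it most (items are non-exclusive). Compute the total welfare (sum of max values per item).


Step 1: For each item, find the maximum value among all agents.
Step 2: Item 0 -> Agent 0 (value 43)
Step 3: Item 1 -> Agent 2 (value 48)
Step 4: Item 2 -> Agent 2 (value 42)
Step 5: Item 3 -> Agent 0 (value 42)
Step 6: Total welfare = 43 + 48 + 42 + 42 = 175

175


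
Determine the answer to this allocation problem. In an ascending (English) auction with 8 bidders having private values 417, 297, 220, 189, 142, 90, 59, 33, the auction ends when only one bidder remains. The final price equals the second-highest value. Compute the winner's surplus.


Step 1: Identify the highest value: 417
Step 2: Identify the second-highest value: 297
Step 3: The final price = second-highest value = 297
Step 4: Surplus = 417 - 297 = 120

120


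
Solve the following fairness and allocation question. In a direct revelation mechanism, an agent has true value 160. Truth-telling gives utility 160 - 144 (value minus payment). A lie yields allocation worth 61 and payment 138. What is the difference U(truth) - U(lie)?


Step 1: U(truth) = value - payment = 160 - 144 = 16
Step 2: U(lie) = allocation - payment = 61 - 138 = -77
Step 3: IC gap = 16 - (-77) = 93

93


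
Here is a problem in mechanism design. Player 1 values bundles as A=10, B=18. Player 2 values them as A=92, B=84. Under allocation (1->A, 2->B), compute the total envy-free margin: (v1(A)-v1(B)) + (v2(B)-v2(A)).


Step 1: Player 1's margin = v1(A) - v1(B) = 10 - 18 = -8
Step 2: Player 2's margin = v2(B) - v2(A) = 84 - 92 = -8
Step 3: Total margin = -8 + -8 = -16

-16


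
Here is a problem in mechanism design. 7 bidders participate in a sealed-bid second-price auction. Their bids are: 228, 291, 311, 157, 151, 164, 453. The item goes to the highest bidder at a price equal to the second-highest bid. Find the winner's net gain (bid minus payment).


Step 1: Sort bids in descending order: 453, 311, 291, 228, 164, 157, 151
Step 2: The winning bid is the highest: 453
Step 3: The payment equals the second-highest bid: 311
Step 4: Surplus = winner's bid - payment = 453 - 311 = 142

142


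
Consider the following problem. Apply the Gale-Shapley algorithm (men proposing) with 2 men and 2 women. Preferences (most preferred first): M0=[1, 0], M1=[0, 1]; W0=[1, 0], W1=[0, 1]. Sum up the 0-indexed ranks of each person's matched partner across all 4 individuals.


Step 1: Run Gale-Shapley (men propose, women hold best offer):
  M0 proposes to W1; she accepts
  M1 proposes to W0; she accepts
Step 2: Final matching: W0-M1, W1-M0
Step 3: 0-indexed ranks (man's rank of his match, then woman's): 0 + 0 + 0 + 0
Step 4: Total rank sum = 0

0


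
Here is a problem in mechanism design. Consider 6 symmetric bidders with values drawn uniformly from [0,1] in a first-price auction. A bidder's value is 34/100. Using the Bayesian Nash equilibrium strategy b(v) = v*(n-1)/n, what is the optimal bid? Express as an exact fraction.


Step 1: The symmetric BNE bidding function is b(v) = v * (n-1) / n
Step 2: Substitute v = 17/50 and n = 6
Step 3: b = 17/50 * 5/6
Step 4: b = 17/60

17/60


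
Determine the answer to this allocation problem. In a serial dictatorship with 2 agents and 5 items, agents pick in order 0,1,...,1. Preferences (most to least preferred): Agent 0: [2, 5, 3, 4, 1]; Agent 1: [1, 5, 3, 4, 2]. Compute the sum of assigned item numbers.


Step 1: Agent 0 picks item 2
Step 2: Agent 1 picks item 1
Step 3: Sum = 2 + 1 = 3

3


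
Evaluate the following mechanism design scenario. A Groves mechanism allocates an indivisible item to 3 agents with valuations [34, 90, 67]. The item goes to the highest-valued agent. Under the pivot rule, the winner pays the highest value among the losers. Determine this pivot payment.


Step 1: The efficient winner is agent 1 with value 90
Step 2: Other agents' values: [34, 67]
Step 3: Pivot payment = max(others) = 67
Step 4: The winner pays 67

67


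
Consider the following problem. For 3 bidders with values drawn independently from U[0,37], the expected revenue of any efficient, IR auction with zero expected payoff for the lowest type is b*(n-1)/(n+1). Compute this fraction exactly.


Step 1: By Revenue Equivalence, expected revenue = b*(n-1)/(n+1)
Step 2: Substituting n = 3, b = 37
Step 3: Revenue = 37*(3-1)/(3+1) = 37*2/4
Step 4: Revenue = 74/4 = 37/2

37/2


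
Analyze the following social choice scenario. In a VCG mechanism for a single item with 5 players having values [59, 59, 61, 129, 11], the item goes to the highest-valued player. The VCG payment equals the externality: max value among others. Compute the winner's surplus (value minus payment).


Step 1: The winner is the agent with the highest value: agent 3 with value 129
Step 2: Values of other agents: [59, 59, 61, 11]
Step 3: VCG payment = max of others' values = 61
Step 4: Surplus = 129 - 61 = 68

68


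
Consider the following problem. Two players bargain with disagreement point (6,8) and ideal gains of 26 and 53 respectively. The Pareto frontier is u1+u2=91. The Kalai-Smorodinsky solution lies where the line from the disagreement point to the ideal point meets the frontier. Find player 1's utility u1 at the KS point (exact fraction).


Step 1: At the KS point, (u1-d1)/r1 = (u2-d2)/r2 = t and u1+u2 = 91
Step 2: u1 = d1 + r1*t and u2 = d2 + r2*t, so (d1 + r1*t) + (d2 + r2*t) = 91
Step 3: t = (91 - 6 - 8)/(26 + 53) = 77/79
Step 4: u1 = d1 + r1*t = 6 + 26 * 77/79 = 2476/79
Step 5: (Check: u2 = d2 + r2*t = 4713/79; u1+u2 = 2476/79 + 4713/79 = 91, on the frontier.)

2476/79


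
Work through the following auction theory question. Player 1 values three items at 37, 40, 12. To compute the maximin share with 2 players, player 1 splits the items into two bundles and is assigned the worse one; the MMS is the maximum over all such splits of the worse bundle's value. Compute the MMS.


Step 1: Item values = 37, 40, 12
Step 2: Enumerate all 2-bundle partitions and take the smaller bundle:
  Partition 1: {37} vs {40,12} -> bundles 37, 52; min = 37
  Partition 2: {40} vs {37,12} -> bundles 40, 49; min = 40
  Partition 3: {12} vs {37,40} -> bundles 12, 77; min = 12
Step 3: MMS = max(37, 40, 12) = 40

40


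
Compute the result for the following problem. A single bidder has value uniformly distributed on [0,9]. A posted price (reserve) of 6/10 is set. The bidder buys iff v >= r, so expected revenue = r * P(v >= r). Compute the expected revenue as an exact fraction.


Step 1: Posted price r = 3/5, value support [0,9]
Step 2: P(v >= r) = (9 - 3/5)/9 = 14/15
Step 3: Expected revenue = r * P(v >= r) = 3/5 * 14/15
Step 4: Revenue = 14/25

14/25


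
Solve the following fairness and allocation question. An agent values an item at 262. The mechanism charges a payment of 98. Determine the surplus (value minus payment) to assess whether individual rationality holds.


Step 1: Surplus = value - payment = 262 - 98 = 164
Step 2: IR is satisfied (surplus >= 0)

164


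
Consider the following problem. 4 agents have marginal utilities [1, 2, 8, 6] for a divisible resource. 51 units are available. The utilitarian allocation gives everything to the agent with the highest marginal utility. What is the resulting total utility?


Step 1: The marginal utilities are [1, 2, 8, 6]
Step 2: The highest marginal utility is 8
Step 3: All 51 units go to that agent
Step 4: Total utility = 8 * 51 = 408

408


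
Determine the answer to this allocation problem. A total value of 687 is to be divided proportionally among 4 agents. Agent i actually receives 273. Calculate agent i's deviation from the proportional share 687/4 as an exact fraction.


Step 1: Proportional share = 687/4
Step 2: Agent's actual allocation = 273
Step 3: Excess = 273 - 687/4 = 405/4

405/4


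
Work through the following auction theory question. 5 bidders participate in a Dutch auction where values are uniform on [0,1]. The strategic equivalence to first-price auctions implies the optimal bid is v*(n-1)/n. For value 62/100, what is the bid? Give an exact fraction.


Step 1: Dutch auctions are strategically equivalent to first-price auctions
Step 2: The equilibrium bid is b(v) = v*(n-1)/n
Step 3: b = 31/50 * 4/5
Step 4: b = 62/125

62/125


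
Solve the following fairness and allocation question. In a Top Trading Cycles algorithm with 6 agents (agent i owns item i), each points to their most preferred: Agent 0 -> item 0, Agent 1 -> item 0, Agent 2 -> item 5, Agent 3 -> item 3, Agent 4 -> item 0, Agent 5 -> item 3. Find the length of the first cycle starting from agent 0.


Step 1: Trace the pointer graph from agent 0: 0 -> 0
Step 2: A cycle is detected when we revisit agent 0
Step 3: The cycle is: 0 -> 0
Step 4: Cycle length = 1

1


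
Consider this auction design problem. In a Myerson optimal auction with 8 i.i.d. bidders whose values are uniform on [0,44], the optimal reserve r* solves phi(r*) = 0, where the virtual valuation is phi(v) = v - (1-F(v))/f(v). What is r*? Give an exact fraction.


Step 1: For U[0,44], F(v) = v/44 and f(v) = 1/44
Step 2: phi(v) = v - (1 - v/44)/(1/44) = v - (44 - v) = 2v - 44
Step 3: Set phi(r*) = 0: 2r* - 44 = 0
Step 4: r* = 44/2 = 22 (the number of bidders n = 8 does not enter)

22


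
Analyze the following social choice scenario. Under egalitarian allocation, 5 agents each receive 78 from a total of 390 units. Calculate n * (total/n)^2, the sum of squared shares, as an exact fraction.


Step 1: Each agent's share = 390/5 = 78
Step 2: Square of each share = (78)^2 = 6084
Step 3: Sum of squares = 5 * 6084 = 30420

30420


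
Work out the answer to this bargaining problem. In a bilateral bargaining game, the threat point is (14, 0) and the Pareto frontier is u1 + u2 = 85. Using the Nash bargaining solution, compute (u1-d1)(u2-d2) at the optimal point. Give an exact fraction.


Step 1: The Nash solution splits surplus symmetrically above the disagreement point
Step 2: u1 = (total + d1 - d2)/2 = (85 + 14 - 0)/2 = 99/2
Step 3: u2 = (total - d1 + d2)/2 = (85 - 14 + 0)/2 = 71/2
Step 4: Nash product = (99/2 - 14) * (71/2 - 0)
Step 5: = 71/2 * 71/2 = 5041/4

5041/4


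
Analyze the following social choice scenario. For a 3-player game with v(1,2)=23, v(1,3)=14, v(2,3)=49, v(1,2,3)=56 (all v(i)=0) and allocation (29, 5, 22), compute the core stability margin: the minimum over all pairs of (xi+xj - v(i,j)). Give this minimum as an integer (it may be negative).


Step 1: Slack for coalition (1,2): x1+x2 - v12 = 34 - 23 = 11
Step 2: Slack for coalition (1,3): x1+x3 - v13 = 51 - 14 = 37
Step 3: Slack for coalition (2,3): x2+x3 - v23 = 27 - 49 = -22
Step 4: Minimum slack = min(11, 37, -22) = -22, attained by (2,3); coalition (2,3) can block (slack < 0), so the allocation is not in the core

-22


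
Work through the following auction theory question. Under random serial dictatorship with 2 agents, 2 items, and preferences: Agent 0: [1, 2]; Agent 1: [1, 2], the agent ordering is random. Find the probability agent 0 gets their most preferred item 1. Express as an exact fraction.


Step 1: Agent 0 wants item 1
Step 2: There are 2 possible orderings of agents
Step 3: In 1 orderings, agent 0 gets item 1
Step 4: Probability = 1/2

1/2


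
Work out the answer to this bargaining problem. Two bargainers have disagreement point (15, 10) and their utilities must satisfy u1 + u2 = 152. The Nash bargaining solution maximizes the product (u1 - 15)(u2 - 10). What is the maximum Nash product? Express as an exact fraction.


Step 1: The Nash solution splits surplus symmetrically above the disagreement point
Step 2: u1 = (total + d1 - d2)/2 = (152 + 15 - 10)/2 = 157/2
Step 3: u2 = (total - d1 + d2)/2 = (152 - 15 + 10)/2 = 147/2
Step 4: Nash product = (157/2 - 15) * (147/2 - 10)
Step 5: = 127/2 * 127/2 = 16129/4

16129/4


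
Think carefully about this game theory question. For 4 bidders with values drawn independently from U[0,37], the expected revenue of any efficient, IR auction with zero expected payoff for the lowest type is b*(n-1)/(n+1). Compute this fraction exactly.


Step 1: By Revenue Equivalence, expected revenue = b*(n-1)/(n+1)
Step 2: Substituting n = 4, b = 37
Step 3: Revenue = 37*(4-1)/(4+1) = 37*3/5
Step 4: Revenue = 111/5

111/5


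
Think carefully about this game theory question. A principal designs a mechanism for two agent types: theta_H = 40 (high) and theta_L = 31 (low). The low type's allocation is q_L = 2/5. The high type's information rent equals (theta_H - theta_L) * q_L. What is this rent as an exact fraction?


Step 1: theta_H - theta_L = 40 - 31 = 9
Step 2: Information rent = (theta_H - theta_L) * q_L
Step 3: = 9 * 2/5
Step 4: = 18/5

18/5


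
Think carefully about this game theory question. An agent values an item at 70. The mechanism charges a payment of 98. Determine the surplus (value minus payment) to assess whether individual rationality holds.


Step 1: Surplus = value - payment = 70 - 98 = -28
Step 2: IR is violated (surplus < 0)

-28


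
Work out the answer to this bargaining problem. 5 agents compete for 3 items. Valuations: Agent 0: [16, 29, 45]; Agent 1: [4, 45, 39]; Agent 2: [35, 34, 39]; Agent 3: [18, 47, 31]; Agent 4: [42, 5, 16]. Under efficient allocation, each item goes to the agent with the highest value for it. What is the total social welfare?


Step 1: For each item, find the maximum value among all agents.
Step 2: Item 0 -> Agent 4 (value 42)
Step 3: Item 1 -> Agent 3 (value 47)
Step 4: Item 2 -> Agent 0 (value 45)
Step 5: Total welfare = 42 + 47 + 45 = 134

134


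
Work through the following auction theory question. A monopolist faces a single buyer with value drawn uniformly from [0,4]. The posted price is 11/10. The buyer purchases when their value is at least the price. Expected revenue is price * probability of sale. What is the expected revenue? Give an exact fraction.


Step 1: Posted price r = 11/10, value support [0,4]
Step 2: P(v >= r) = (4 - 11/10)/4 = 29/40
Step 3: Expected revenue = r * P(v >= r) = 11/10 * 29/40
Step 4: Revenue = 319/400

319/400


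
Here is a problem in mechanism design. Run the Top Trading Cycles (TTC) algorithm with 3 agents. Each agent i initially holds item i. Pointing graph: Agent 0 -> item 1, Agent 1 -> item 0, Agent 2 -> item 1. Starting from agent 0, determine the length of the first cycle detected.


Step 1: Trace the pointer graph from agent 0: 0 -> 1 -> 0
Step 2: A cycle is detected when we revisit agent 0
Step 3: The cycle is: 0 -> 1 -> 0
Step 4: Cycle length = 2

2
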